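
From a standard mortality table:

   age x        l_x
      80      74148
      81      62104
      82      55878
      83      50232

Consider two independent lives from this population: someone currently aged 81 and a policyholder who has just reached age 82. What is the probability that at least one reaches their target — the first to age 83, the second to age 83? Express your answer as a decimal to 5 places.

0.98068

p₁ = l_83/l_81 = 50232/62104 = 0.808837; p₂ = l_83/l_82 = 50232/55878 = 0.898958.
P(at least one) = 1 − (1−p₁)(1−p₂) = 1 − 0.191163 × 0.101042 = 0.980685.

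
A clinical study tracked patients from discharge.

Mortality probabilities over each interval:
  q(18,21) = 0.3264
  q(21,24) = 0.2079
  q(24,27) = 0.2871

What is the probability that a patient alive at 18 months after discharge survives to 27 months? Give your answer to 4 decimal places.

Survival from 18 to 27 is the product of surviving each interval: (1 − 0.3264) × (1 − 0.2079) × (1 − 0.2871).
= 0.6736 × 0.7921 × 0.7129 = 0.380374.

0.3804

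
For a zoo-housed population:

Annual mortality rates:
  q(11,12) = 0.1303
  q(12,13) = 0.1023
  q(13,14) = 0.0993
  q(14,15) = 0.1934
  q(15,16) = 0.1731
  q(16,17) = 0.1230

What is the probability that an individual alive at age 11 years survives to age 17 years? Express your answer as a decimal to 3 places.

0.411

Chaining the interval survival probabilities: (1 − 0.1303) × (1 − 0.1023) × (1 − 0.0993) × (1 − 0.1934) × (1 − 0.1731) × (1 − 0.1230).
= 0.8697 × 0.8977 × 0.9007 × 0.8066 × 0.8269 × 0.8770 = 0.411331.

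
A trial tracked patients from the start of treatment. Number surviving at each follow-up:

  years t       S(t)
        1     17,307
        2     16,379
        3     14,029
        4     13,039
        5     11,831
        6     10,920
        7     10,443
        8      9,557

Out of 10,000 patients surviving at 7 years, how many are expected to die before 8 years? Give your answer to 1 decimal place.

848.4

The relevant probability is 1 − 9,557/10,443 = 0.084842.
Expected number = 10,000 × 0.084842 = 848.4.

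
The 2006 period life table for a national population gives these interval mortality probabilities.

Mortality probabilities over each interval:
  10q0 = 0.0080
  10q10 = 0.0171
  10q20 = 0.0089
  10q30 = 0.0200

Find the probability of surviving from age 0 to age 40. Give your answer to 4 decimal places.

0.9470

The overall survival probability is (1 − 0.0080) × (1 − 0.0171) × (1 − 0.0089) × (1 − 0.0200).
= 0.9920 × 0.9829 × 0.9911 × 0.9800 = 0.947032.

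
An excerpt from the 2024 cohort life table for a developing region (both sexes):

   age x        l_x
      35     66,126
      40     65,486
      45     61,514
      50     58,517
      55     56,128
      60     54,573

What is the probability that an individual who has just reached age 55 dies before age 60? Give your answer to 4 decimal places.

P(die before 60 | alive at 55) = 1 − l_60/l_55 = 1 − 54,573/56,128 = (1,555)/56,128 = 0.027705.

0.0277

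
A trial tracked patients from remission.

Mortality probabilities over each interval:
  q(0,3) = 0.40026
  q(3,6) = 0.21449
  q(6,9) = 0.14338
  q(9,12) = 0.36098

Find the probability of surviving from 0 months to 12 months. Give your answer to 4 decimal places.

0.2579

The overall survival probability is (1 − 0.40026) × (1 − 0.21449) × (1 − 0.14338) × (1 − 0.36098).
= 0.59974 × 0.78551 × 0.85662 × 0.63902 = 0.257880.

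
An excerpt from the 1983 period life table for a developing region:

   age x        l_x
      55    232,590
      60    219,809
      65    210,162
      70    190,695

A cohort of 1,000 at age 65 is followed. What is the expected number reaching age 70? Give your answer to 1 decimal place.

The relevant probability is 190,695/210,162 = 0.907371.
Expected number = 1,000 × 0.907371 = 907.4.

907.4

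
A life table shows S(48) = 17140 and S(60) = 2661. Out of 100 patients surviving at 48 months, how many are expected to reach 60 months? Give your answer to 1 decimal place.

15.5

The relevant probability is 2661/17140 = 0.155251.
Expected number = 100 × 0.155251 = 15.5.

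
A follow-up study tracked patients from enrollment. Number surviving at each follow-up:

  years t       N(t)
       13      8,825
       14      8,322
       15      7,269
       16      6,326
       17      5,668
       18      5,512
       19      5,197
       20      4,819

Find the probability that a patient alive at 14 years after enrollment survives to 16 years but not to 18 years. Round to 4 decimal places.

0.0978

This is the probability of reaching 16 but not 18, conditional on being alive at 14: (N(16) − N(18)) / N(14).
= (6,326 − 5,512) / 8,322 = 814 / 8,322 = 0.097813.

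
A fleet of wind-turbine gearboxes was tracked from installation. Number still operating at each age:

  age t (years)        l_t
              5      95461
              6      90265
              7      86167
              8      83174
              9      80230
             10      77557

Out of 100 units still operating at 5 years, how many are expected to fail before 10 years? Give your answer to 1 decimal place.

The relevant probability is 1 − 77557/95461 = 0.187553.
Expected number = 100 × 0.187553 = 18.8.

18.8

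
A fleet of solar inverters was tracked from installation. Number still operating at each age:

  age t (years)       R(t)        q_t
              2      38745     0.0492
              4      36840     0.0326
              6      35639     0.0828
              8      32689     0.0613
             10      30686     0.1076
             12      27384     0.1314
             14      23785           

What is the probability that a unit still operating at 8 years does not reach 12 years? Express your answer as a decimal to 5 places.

P(fail before 12 | operational at 8) = 1 − R(12)/R(8) = 1 − 27384/32689 = (5305)/32689 = 0.162287.

0.16229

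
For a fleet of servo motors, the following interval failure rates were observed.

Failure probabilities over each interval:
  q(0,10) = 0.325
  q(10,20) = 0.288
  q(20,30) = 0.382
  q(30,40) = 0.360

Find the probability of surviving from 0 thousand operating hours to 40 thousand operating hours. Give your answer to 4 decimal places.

The overall survival probability is (1 − 0.325) × (1 − 0.288) × (1 − 0.382) × (1 − 0.360).
= 0.675 × 0.712 × 0.618 × 0.640 = 0.190087.

0.1901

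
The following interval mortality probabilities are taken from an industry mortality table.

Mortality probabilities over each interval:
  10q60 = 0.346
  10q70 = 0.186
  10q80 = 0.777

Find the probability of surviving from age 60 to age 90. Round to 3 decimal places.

0.119

30p60 = (1 − 0.346) × (1 − 0.186) × (1 − 0.777).
= 0.654 × 0.814 × 0.223 = 0.118715.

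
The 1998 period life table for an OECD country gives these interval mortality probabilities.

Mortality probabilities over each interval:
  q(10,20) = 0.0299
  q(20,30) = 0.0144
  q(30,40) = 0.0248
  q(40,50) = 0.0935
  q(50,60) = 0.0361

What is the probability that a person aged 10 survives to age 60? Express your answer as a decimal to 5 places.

The overall survival probability is (1 − 0.0299) × (1 − 0.0144) × (1 − 0.0248) × (1 − 0.0935) × (1 − 0.0361).
= 0.9701 × 0.9856 × 0.9752 × 0.9065 × 0.9639 = 0.814724.

0.81472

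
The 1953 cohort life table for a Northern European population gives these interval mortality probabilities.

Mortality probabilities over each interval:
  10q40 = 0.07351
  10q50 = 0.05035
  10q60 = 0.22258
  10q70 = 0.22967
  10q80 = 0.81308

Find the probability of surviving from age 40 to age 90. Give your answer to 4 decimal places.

0.0985

Chaining the interval survival probabilities: (1 − 0.07351) × (1 − 0.05035) × (1 − 0.22258) × (1 − 0.22967) × (1 − 0.81308).
= 0.92649 × 0.94965 × 0.77742 × 0.77033 × 0.18692 = 0.098490.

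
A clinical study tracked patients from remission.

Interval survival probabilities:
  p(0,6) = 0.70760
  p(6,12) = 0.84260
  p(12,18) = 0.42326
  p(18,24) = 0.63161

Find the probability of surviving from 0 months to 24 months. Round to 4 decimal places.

The overall survival probability is 0.70760 × 0.84260 × 0.42326 × 0.63161.
= 0.159392.

0.1594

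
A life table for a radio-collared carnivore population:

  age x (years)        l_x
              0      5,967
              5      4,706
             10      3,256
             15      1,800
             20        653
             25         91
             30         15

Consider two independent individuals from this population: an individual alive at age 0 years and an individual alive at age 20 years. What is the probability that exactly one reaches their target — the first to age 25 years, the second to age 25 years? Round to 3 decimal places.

0.150

p₁ = l_25/l_0 = 91/5,967 = 0.015251; p₂ = l_25/l_20 = 91/653 = 0.139357.
P(exactly one) = p₁(1−p₂) + (1−p₁)p₂ = 0.013126 + 0.137232 = 0.150357.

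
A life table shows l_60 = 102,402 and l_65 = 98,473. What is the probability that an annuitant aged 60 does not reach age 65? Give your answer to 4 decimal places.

P(die before 65 | alive at 60) = 1 − l_65/l_60 = 1 − 98,473/102,402 = (3,929)/102,402 = 0.038368.

0.0384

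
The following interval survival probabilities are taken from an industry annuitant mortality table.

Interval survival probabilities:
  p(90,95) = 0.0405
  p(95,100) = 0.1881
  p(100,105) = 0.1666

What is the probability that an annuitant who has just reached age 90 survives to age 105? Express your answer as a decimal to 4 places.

0.0013

The overall survival probability is 0.0405 × 0.1881 × 0.1666.
= 0.001269.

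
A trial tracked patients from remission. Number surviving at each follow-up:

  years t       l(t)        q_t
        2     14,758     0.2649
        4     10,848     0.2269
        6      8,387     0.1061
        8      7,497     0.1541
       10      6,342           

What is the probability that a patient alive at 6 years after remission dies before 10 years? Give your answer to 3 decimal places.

P(die before 10 | alive at 6) = 1 − l(10)/l(6) = 1 − 6,342/8,387 = (2,045)/8,387 = 0.243830.

0.244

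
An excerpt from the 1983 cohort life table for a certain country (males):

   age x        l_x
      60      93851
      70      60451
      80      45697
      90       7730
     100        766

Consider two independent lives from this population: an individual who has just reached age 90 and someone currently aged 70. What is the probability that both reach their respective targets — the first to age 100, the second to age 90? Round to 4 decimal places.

0.0127

p₁ = l_100/l_90 = 766/7730 = 0.099094; p₂ = l_90/l_70 = 7730/60451 = 0.127872.
P(both) = p₁ × p₂ = 0.099094 × 0.127872 = 0.012671.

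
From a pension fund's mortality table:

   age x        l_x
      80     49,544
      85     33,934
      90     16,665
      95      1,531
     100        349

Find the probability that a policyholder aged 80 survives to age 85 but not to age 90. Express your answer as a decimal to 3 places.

This is the probability of reaching 85 but not 90, conditional on being alive at 80: (l_85 − l_90) / l_80.
= (33,934 − 16,665) / 49,544 = 17,269 / 49,544 = 0.348559.

0.349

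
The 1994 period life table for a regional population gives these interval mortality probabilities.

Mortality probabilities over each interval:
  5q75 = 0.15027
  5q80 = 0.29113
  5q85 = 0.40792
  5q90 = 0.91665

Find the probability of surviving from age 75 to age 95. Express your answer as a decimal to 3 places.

20p75 = (1 − 0.15027) × (1 − 0.29113) × (1 − 0.40792) × (1 − 0.91665).
= 0.84973 × 0.70887 × 0.59208 × 0.08335 = 0.029726.

0.030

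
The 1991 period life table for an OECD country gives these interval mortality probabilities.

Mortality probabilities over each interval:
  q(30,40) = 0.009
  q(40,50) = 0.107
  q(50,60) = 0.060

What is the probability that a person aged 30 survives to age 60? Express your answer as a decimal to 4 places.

Survival from 30 to 60 is the product of surviving each interval: (1 − 0.009) × (1 − 0.107) × (1 − 0.060).
= 0.991 × 0.893 × 0.940 = 0.831865.

0.8319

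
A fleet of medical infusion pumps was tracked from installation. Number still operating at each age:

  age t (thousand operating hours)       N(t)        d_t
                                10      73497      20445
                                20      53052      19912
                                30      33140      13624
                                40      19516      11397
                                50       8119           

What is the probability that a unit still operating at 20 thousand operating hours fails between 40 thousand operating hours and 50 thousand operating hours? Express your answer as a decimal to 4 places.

This is the probability of reaching 40 but not 50, conditional on being operational at 20: (N(40) − N(50)) / N(20).
= (19516 − 8119) / 53052 = 11397 / 53052 = 0.214827.

0.2148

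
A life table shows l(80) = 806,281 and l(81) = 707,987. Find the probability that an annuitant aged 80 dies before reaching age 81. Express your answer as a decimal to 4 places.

P(die before 81 | alive at 80) = 1 − l(81)/l(80) = 1 − 707,987/806,281 = (98,294)/806,281 = 0.121910.

0.1219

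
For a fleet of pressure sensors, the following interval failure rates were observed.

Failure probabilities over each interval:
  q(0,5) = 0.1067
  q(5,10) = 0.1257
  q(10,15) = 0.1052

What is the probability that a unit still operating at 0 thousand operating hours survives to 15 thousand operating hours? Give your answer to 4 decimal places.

P(survive 0→15) = (1 − 0.1067) × (1 − 0.1257) × (1 − 0.1052).
= 0.8933 × 0.8743 × 0.8948 = 0.698850.

0.6988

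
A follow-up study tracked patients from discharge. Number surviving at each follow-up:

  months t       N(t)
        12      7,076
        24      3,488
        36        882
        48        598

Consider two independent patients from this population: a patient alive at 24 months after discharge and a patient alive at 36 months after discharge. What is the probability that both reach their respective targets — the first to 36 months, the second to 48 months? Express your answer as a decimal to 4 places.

0.1714

p₁ = N(36)/N(24) = 882/3,488 = 0.252867; p₂ = N(48)/N(36) = 598/882 = 0.678005.
P(both) = p₁ × p₂ = 0.252867 × 0.678005 = 0.171445.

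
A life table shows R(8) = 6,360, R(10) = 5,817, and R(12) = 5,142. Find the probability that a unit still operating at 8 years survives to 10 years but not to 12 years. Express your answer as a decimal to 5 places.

0.10613

This is the probability of reaching 10 but not 12, conditional on being operational at 8: (R(10) − R(12)) / R(8).
= (5,817 − 5,142) / 6,360 = 675 / 6,360 = 0.106132.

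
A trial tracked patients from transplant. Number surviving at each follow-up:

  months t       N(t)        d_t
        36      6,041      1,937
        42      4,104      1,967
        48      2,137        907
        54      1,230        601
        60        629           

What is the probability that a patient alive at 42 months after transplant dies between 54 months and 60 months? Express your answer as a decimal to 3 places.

This is the probability of reaching 54 but not 60, conditional on being alive at 42: (N(54) − N(60)) / N(42).
= (1,230 − 629) / 4,104 = 601 / 4,104 = 0.146442.

0.146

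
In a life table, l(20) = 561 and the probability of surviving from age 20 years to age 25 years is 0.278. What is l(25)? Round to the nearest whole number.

l(25) = l(20) × p = 561 × 0.278 = 156.

156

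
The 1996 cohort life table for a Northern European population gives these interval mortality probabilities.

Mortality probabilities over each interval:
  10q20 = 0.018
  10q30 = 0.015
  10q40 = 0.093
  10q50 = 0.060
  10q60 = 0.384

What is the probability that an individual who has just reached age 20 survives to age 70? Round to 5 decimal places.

0.50800

Chaining the interval survival probabilities: (1 − 0.018) × (1 − 0.015) × (1 − 0.093) × (1 − 0.060) × (1 − 0.384).
= 0.982 × 0.985 × 0.907 × 0.940 × 0.616 = 0.508000.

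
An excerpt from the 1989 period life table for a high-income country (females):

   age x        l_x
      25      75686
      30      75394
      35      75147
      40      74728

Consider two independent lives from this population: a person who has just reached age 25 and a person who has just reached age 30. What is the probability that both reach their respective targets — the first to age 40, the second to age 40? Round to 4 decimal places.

0.9786

p₁ = l_40/l_25 = 74728/75686 = 0.987342; p₂ = l_40/l_30 = 74728/75394 = 0.991166.
P(both) = p₁ × p₂ = 0.987342 × 0.991166 = 0.978620.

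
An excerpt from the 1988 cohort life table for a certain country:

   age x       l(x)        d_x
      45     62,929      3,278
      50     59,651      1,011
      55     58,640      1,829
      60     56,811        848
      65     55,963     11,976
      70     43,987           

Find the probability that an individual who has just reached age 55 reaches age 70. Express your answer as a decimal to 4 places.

0.7501

The conditional survival probability is l(70)/l(55) = 43,987/58,640 = 0.750119.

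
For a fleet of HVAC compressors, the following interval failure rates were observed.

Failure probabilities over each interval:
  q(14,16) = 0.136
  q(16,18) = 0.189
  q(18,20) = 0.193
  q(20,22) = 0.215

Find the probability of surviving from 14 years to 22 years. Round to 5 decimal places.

0.44389

Chaining the interval survival probabilities: (1 − 0.136) × (1 − 0.189) × (1 − 0.193) × (1 − 0.215).
= 0.864 × 0.811 × 0.807 × 0.785 = 0.443892.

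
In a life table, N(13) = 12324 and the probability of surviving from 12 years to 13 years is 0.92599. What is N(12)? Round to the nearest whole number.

N(12) = N(13) / p = 12324 / 0.92599 = 13309.

13309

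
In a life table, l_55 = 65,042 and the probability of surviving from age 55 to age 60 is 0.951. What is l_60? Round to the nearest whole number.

l_60 = l_55 × p = 65,042 × 0.951 = 61855.

61855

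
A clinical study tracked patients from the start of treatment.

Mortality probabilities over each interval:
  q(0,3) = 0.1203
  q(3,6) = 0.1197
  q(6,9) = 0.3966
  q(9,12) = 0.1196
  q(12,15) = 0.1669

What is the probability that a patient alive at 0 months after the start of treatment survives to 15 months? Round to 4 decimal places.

The overall survival probability is (1 − 0.1203) × (1 − 0.1197) × (1 − 0.3966) × (1 − 0.1196) × (1 − 0.1669).
= 0.8797 × 0.8803 × 0.6034 × 0.8804 × 0.8331 = 0.342727.

0.3427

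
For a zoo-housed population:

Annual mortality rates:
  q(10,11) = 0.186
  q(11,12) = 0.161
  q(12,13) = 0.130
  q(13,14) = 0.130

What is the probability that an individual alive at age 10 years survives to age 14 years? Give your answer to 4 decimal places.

0.5169

Survival from 10 to 14 is the product of surviving each interval: (1 − 0.186) × (1 − 0.161) × (1 − 0.130) × (1 − 0.130).
= 0.814 × 0.839 × 0.870 × 0.870 = 0.516922.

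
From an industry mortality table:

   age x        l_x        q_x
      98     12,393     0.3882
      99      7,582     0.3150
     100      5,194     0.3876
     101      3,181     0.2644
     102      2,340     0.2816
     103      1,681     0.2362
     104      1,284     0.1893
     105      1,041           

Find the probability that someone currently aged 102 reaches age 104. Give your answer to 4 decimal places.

0.5487

We want 2p102 = l_104/l_102.
The conditional survival probability is l_104/l_102 = 1,284/2,340 = 0.548718.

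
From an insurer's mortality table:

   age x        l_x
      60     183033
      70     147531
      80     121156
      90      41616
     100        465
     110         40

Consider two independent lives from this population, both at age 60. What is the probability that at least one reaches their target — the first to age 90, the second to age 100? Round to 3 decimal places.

0.229

p₁ = l_90/l_60 = 41616/183033 = 0.227369; p₂ = l_100/l_60 = 465/183033 = 0.002541.
P(at least one) = 1 − (1−p₁)(1−p₂) = 1 − 0.772631 × 0.997459 = 0.229332.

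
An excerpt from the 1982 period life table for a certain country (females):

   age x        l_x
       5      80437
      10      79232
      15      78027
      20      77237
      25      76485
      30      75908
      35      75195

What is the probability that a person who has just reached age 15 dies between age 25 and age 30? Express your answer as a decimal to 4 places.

0.0074

We want 10|5q15 = (l_25 − l_30)/l_15.
This is the probability of reaching 25 but not 30, conditional on being alive at 15: (l_25 − l_30) / l_15.
= (76485 − 75908) / 78027 = 577 / 78027 = 0.007395.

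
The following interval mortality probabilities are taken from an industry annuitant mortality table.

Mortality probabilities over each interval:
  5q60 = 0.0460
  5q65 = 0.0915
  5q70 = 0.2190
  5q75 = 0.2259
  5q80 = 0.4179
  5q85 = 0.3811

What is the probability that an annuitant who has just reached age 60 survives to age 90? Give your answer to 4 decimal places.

Survival from 60 to 90 is the product of surviving each interval: (1 − 0.0460) × (1 − 0.0915) × (1 − 0.2190) × (1 − 0.2259) × (1 − 0.4179) × (1 − 0.3811).
= 0.9540 × 0.9085 × 0.7810 × 0.7741 × 0.5821 × 0.6189 = 0.188773.

0.1888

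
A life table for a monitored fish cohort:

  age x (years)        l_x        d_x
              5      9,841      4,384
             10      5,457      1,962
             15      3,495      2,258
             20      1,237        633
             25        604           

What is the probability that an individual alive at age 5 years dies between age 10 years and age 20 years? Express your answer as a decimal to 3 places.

0.429

This is the probability of reaching 10 but not 20, conditional on being alive at 5: (l_10 − l_20) / l_5.
= (5,457 − 1,237) / 9,841 = 4,220 / 9,841 = 0.428818.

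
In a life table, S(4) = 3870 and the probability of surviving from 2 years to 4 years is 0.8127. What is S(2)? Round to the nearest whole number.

4762

S(2) = S(4) / p = 3870 / 0.8127 = 4762.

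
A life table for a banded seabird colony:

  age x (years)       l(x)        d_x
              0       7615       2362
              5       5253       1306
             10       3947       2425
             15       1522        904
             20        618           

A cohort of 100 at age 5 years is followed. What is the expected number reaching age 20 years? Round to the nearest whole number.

The relevant probability is 618/5253 = 0.117647.
Expected number = 100 × 0.117647 = 12.

12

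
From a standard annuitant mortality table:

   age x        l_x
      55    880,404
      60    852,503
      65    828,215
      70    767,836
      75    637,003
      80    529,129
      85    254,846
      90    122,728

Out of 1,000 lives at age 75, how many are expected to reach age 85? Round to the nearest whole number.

The relevant probability is 254,846/637,003 = 0.400070.
Expected number = 1,000 × 0.400070 = 400.

400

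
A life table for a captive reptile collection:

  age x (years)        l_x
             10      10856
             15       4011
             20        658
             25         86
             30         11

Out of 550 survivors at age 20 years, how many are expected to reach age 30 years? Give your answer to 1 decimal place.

The relevant probability is 11/658 = 0.016717.
Expected number = 550 × 0.016717 = 9.2.

9.2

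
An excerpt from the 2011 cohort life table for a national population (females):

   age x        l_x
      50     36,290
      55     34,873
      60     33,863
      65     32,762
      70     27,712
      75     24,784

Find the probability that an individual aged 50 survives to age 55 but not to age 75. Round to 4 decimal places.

This is the probability of reaching 55 but not 75, conditional on being alive at 50: (l_55 − l_75) / l_50.
= (34,873 − 24,784) / 36,290 = 10,089 / 36,290 = 0.278010.

0.2780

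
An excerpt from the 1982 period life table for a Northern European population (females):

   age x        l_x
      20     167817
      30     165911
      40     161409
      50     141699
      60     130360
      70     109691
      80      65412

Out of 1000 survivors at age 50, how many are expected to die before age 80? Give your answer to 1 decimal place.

538.4

The relevant probability is 1 − 65412/141699 = 0.538374.
Expected number = 1000 × 0.538374 = 538.4.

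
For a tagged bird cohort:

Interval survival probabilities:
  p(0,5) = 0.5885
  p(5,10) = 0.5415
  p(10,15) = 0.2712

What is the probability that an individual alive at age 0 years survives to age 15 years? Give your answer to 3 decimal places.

0.086

Survival from 0 to 15 is the product of surviving each interval: 0.5885 × 0.5415 × 0.2712.
= 0.086424.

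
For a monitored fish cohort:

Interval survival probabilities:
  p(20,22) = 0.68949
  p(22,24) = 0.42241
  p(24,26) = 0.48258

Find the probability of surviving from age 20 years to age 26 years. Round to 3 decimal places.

Chaining the interval survival probabilities: 0.68949 × 0.42241 × 0.48258.
= 0.140550.

0.141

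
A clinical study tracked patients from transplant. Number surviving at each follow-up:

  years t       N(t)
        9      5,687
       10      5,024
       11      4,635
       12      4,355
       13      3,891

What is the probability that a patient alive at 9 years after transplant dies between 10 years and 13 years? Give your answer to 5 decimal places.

This is the probability of reaching 10 but not 13, conditional on being alive at 9: (N(10) − N(13)) / N(9).
= (5,024 − 3,891) / 5,687 = 1,133 / 5,687 = 0.199226.

0.19923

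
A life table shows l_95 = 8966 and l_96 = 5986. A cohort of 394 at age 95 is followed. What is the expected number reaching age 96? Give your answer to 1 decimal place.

263.0

The relevant probability is 5986/8966 = 0.667633.
Expected number = 394 × 0.667633 = 263.0.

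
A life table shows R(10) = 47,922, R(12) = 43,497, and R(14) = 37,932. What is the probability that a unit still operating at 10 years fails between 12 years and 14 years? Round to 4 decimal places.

0.1161

This is the probability of reaching 12 but not 14, conditional on being operational at 10: (R(12) − R(14)) / R(10).
= (43,497 − 37,932) / 47,922 = 5,565 / 47,922 = 0.116126.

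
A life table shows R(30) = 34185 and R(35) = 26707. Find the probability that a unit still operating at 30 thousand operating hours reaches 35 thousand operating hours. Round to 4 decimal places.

The conditional survival probability is R(35)/R(30) = 26707/34185 = 0.781249.

0.7812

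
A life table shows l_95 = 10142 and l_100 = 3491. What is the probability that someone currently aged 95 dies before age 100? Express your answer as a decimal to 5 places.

0.65579

P(die before 100 | alive at 95) = 1 − l_100/l_95 = 1 − 3491/10142 = (6651)/10142 = 0.655788.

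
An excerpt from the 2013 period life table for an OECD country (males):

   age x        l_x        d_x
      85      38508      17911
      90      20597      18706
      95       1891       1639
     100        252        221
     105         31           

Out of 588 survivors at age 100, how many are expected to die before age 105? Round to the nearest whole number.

The relevant probability is 1 − 31/252 = 0.876984.
Expected number = 588 × 0.876984 = 516.

516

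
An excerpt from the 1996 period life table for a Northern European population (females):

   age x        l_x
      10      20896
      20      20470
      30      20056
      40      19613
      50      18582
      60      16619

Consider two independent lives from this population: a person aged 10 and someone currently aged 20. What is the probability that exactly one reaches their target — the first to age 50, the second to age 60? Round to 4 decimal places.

p₁ = l_50/l_10 = 18582/20896 = 0.889261; p₂ = l_60/l_20 = 16619/20470 = 0.811871.
P(exactly one) = p₁(1−p₂) + (1−p₁)p₂ = 0.167296 + 0.089906 = 0.257202.

0.2572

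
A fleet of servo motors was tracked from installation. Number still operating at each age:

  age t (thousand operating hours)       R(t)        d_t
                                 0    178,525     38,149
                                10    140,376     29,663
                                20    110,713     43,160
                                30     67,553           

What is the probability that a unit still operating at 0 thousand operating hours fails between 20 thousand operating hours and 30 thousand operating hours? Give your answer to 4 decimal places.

0.2418

This is the probability of reaching 20 but not 30, conditional on being operational at 0: (R(20) − R(30)) / R(0).
= (110,713 − 67,553) / 178,525 = 43,160 / 178,525 = 0.241759.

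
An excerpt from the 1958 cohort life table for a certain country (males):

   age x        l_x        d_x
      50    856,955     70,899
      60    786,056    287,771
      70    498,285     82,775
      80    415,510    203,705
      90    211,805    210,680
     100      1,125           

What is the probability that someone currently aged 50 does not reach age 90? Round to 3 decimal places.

0.753

P(die before 90 | alive at 50) = 1 − l_90/l_50 = 1 − 211,805/856,955 = (645,150)/856,955 = 0.752840.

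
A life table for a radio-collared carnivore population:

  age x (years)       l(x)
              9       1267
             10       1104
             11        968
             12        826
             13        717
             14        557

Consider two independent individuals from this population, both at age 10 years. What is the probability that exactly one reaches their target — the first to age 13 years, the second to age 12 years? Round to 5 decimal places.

p₁ = l(13)/l(10) = 717/1104 = 0.649457; p₂ = l(12)/l(10) = 826/1104 = 0.748188.
P(exactly one) = p₁(1−p₂) + (1−p₁)p₂ = 0.163541 + 0.262272 = 0.425813.

0.42581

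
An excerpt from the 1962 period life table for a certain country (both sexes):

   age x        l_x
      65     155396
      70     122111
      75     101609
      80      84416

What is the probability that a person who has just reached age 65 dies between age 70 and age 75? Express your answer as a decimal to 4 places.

This is the probability of reaching 70 but not 75, conditional on being alive at 65: (l_70 − l_75) / l_65.
= (122111 − 101609) / 155396 = 20502 / 155396 = 0.131934.

0.1319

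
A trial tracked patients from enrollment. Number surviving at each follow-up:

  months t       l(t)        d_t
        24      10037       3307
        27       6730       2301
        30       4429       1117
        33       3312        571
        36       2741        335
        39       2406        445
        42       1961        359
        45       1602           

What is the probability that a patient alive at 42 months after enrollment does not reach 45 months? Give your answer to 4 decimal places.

0.1831

P(die before 45 | alive at 42) = 1 − l(45)/l(42) = 1 − 1602/1961 = (359)/1961 = 0.183070.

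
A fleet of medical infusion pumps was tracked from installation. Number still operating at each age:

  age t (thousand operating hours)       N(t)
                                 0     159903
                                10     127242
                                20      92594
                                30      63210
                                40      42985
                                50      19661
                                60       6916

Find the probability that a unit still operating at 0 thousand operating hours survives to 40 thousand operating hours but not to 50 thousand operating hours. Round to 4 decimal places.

0.1459

This is the probability of reaching 40 but not 50, conditional on being operational at 0: (N(40) − N(50)) / N(0).
= (42985 − 19661) / 159903 = 23324 / 159903 = 0.145863.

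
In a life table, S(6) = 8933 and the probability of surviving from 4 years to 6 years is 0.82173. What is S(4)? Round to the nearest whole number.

10871

S(4) = S(6) / p = 8933 / 0.82173 = 10871.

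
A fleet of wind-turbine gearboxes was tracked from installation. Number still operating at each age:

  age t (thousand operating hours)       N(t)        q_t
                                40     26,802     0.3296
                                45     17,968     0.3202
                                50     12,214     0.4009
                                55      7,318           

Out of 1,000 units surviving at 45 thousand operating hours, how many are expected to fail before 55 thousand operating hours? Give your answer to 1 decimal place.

592.7

The relevant probability is 1 − 7,318/17,968 = 0.592720.
Expected number = 1,000 × 0.592720 = 592.7.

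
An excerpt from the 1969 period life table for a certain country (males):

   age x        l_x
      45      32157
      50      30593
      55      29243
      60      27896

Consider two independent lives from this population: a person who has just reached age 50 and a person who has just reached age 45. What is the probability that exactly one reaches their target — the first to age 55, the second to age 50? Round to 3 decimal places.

0.088

p₁ = l_55/l_50 = 29243/30593 = 0.955872; p₂ = l_50/l_45 = 30593/32157 = 0.951364.
P(exactly one) = p₁(1−p₂) + (1−p₁)p₂ = 0.046490 + 0.041982 = 0.088472.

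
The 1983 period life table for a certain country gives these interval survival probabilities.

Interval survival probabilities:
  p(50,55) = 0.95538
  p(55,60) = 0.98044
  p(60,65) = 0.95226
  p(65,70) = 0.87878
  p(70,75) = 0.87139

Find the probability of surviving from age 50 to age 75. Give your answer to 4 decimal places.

0.6830

The overall survival probability is 0.95538 × 0.98044 × 0.95226 × 0.87878 × 0.87139.
= 0.683039.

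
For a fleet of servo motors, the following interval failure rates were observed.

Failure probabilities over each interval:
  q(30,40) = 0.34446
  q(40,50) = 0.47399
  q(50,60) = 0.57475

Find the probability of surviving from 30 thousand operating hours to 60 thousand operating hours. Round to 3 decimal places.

P(survive 30→60) = (1 − 0.34446) × (1 − 0.47399) × (1 − 0.57475).
= 0.65554 × 0.52601 × 0.42525 = 0.146635.

0.147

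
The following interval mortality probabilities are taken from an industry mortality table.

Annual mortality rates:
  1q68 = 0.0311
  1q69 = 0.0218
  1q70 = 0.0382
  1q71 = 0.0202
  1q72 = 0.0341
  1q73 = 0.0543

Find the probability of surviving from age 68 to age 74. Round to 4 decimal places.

Chaining the interval survival probabilities: (1 − 0.0311) × (1 − 0.0218) × (1 − 0.0382) × (1 − 0.0202) × (1 − 0.0341) × (1 − 0.0543).
= 0.9689 × 0.9782 × 0.9618 × 0.9798 × 0.9659 × 0.9457 = 0.815858.

0.8159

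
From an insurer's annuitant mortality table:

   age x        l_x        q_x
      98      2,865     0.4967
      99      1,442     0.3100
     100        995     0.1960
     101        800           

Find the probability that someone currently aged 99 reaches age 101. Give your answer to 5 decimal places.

We want 2p99 = l_101/l_99.
The conditional survival probability is l_101/l_99 = 800/1,442 = 0.554785.

0.55479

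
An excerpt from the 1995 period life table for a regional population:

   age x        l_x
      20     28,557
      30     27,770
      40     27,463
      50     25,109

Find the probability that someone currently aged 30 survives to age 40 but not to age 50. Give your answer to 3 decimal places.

We want 10|10q30 = (l_40 − l_50)/l_30.
This is the probability of reaching 40 but not 50, conditional on being alive at 30: (l_40 − l_50) / l_30.
= (27,463 − 25,109) / 27,770 = 2,354 / 27,770 = 0.084768.

0.085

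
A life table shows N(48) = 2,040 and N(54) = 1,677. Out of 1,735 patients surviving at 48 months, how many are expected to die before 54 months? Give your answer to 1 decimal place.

308.7

The relevant probability is 1 − 1,677/2,040 = 0.177941.
Expected number = 1,735 × 0.177941 = 308.7.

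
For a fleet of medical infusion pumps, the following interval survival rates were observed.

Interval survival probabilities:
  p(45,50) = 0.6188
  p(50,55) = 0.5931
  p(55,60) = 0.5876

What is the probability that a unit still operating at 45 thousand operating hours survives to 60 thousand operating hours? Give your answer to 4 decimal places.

0.2157

P(survive 45→60) = 0.6188 × 0.5931 × 0.5876.
= 0.215655.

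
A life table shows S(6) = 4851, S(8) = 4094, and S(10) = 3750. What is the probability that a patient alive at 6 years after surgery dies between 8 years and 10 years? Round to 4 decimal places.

0.0709

This is the probability of reaching 8 but not 10, conditional on being alive at 6: (S(8) − S(10)) / S(6).
= (4094 − 3750) / 4851 = 344 / 4851 = 0.070913.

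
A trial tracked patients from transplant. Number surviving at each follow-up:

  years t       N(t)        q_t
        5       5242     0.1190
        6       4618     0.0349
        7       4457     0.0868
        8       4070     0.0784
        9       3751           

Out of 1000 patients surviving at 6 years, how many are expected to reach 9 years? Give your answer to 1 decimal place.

812.3

The relevant probability is 3751/4618 = 0.812256.
Expected number = 1000 × 0.812256 = 812.3.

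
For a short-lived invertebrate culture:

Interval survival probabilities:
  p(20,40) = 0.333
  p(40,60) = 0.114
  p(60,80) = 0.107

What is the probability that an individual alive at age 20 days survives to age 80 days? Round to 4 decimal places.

P(survive 20→80) = 0.333 × 0.114 × 0.107.
= 0.004062.

0.0041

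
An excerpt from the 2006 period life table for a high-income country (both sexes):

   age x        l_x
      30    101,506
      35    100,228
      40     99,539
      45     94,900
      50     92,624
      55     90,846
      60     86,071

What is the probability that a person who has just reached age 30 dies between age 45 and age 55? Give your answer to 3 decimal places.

0.040

We want 15|10q30 = (l_45 − l_55)/l_30.
This is the probability of reaching 45 but not 55, conditional on being alive at 30: (l_45 − l_55) / l_30.
= (94,900 − 90,846) / 101,506 = 4,054 / 101,506 = 0.039939.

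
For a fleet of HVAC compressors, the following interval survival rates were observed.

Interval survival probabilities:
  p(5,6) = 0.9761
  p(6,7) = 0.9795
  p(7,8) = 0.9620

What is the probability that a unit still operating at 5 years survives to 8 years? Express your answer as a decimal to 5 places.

P(survive 5→8) = 0.9761 × 0.9795 × 0.9620.
= 0.919759.

0.91976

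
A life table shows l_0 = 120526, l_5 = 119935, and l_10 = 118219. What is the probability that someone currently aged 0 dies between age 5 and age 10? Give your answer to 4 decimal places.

0.0142

This is the probability of reaching 5 but not 10, conditional on being alive at 0: (l_5 − l_10) / l_0.
= (119935 − 118219) / 120526 = 1716 / 120526 = 0.014238.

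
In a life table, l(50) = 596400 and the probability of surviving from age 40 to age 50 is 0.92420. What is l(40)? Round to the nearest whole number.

l(40) = l(50) / p = 596400 / 0.92420 = 645315.

645315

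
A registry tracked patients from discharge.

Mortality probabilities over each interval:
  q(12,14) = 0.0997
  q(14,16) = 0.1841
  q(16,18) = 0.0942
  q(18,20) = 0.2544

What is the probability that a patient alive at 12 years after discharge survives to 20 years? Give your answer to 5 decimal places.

0.49609

Chaining the interval survival probabilities: (1 − 0.0997) × (1 − 0.1841) × (1 − 0.0942) × (1 − 0.2544).
= 0.9003 × 0.8159 × 0.9058 × 0.7456 = 0.496092.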